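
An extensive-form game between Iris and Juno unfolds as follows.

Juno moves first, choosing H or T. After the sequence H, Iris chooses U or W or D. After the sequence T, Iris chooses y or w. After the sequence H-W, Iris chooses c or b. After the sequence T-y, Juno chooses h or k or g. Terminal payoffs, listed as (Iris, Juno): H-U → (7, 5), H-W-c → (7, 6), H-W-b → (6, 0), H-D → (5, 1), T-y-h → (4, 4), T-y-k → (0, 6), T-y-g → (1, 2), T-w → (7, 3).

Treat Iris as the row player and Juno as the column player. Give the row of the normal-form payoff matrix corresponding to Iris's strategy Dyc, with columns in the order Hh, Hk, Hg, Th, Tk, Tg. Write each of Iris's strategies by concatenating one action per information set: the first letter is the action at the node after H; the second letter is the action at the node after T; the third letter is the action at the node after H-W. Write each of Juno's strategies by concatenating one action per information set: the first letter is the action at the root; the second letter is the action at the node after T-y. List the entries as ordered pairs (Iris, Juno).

(5,1) (5,1) (5,1) (4,4) (0,6) (1,2)

vs Hh: Juno plays H → Iris plays D at [H] → (5, 1)
vs Hk: Juno plays H → Iris plays D at [H] → (5, 1)
vs Hg: Juno plays H → Iris plays D at [H] → (5, 1)
vs Th: Juno plays T → Iris plays y at [T] → Juno plays h at [T-y] → (4, 4)
vs Tk: Juno plays T → Iris plays y at [T] → Juno plays k at [T-y] → (0, 6)
vs Tg: Juno plays T → Iris plays y at [T] → Juno plays g at [T-y] → (1, 2)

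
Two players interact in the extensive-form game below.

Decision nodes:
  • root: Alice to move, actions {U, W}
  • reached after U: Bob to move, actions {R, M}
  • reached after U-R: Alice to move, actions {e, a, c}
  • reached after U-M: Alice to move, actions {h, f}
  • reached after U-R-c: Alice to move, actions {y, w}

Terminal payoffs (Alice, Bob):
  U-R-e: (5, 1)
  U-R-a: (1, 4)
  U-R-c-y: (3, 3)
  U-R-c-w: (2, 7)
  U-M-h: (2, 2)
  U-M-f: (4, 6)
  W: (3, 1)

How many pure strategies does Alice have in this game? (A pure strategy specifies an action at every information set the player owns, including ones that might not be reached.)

Alice owns the root with actions {U, W} — two choices.
Alice owns the node after U-R with actions {e, a, c} — three choices.
Alice owns the node after U-M with actions {h, f} — two choices.
Alice owns the node after U-R-c with actions {y, w} — two choices.
A pure strategy fixes one action at each information set independently, so the count is the product 2 × 3 × 2 × 2 = 24.
(For reference, Bob has 2 pure strategies, giving a 24×2 normal-form matrix.)

24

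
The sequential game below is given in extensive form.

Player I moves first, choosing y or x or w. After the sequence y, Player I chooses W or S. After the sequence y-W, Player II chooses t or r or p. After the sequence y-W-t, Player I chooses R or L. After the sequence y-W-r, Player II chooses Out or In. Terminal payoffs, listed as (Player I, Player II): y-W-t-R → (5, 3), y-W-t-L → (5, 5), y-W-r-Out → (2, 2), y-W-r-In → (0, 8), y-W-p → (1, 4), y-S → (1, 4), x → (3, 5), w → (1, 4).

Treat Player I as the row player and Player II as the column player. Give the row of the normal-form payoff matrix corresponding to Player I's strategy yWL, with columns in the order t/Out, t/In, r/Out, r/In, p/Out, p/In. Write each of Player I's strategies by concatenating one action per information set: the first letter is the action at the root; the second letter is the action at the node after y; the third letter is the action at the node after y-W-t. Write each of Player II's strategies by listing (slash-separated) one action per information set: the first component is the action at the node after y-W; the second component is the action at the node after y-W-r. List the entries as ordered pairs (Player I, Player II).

(5,5) (5,5) (2,2) (0,8) (1,4) (1,4)

vs t/Out: Player I plays y → Player I plays W at [y] → Player II plays t at [y-W] → Player I plays L at [y-W-t] → (5, 5)
vs t/In: Player I plays y → Player I plays W at [y] → Player II plays t at [y-W] → Player I plays L at [y-W-t] → (5, 5)
vs r/Out: Player I plays y → Player I plays W at [y] → Player II plays r at [y-W] → Player II plays Out at [y-W-r] → (2, 2)
vs r/In: Player I plays y → Player I plays W at [y] → Player II plays r at [y-W] → Player II plays In at [y-W-r] → (0, 8)
vs p/Out: Player I plays y → Player I plays W at [y] → Player II plays p at [y-W] → (1, 4)
vs p/In: Player I plays y → Player I plays W at [y] → Player II plays p at [y-W] → (1, 4)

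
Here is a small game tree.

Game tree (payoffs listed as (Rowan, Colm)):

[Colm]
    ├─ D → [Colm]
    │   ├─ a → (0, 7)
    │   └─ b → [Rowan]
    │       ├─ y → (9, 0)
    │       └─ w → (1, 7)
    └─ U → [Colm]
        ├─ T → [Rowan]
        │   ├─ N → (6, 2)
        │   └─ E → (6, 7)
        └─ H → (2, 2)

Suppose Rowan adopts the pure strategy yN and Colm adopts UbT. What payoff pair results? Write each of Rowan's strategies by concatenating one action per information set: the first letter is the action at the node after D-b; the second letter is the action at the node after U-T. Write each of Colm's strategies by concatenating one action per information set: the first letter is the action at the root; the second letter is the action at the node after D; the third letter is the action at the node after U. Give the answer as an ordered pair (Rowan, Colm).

Trace the play path from the root:
  Colm plays U
  Colm plays T at [U]
  Rowan plays N at [U-T]
→ terminal payoff (6, 2).
(Rowan's choice at the node after D-b is never reached on this path, so it doesn't affect the outcome.)

(6, 2)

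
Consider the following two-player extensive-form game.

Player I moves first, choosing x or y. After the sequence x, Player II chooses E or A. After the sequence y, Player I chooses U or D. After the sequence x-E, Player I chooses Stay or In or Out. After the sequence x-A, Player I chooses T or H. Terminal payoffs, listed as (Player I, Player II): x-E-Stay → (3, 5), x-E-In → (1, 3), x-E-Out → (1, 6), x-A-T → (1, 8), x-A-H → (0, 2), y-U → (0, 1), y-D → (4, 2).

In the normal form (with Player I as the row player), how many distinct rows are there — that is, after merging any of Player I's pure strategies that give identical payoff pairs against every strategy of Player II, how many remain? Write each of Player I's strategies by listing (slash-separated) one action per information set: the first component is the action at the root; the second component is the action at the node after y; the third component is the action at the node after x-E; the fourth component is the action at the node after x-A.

8

Player I has 24 pure strategies: x/U/Stay/T, x/U/Stay/H, x/U/In/T, x/U/In/H, x/U/Out/T, x/U/Out/H, x/D/Stay/T, x/D/Stay/H, x/D/In/T, x/D/In/H, x/D/Out/T, x/D/Out/H, y/U/Stay/T, y/U/Stay/H, y/U/In/T, y/U/In/H, y/U/Out/T, y/U/Out/H, y/D/Stay/T, y/D/Stay/H, y/D/In/T, y/D/In/H, y/D/Out/T, y/D/Out/H. Columns: E, A.
{x/U/Stay/T, x/D/Stay/T} → row (3,5) (1,8)
{x/U/Stay/H, x/D/Stay/H} → row (3,5) (0,2)
{x/U/In/T, x/D/In/T} → row (1,3) (1,8)
{x/U/In/H, x/D/In/H} → row (1,3) (0,2)
{x/U/Out/T, x/D/Out/T} → row (1,6) (1,8)
{x/U/Out/H, x/D/Out/H} → row (1,6) (0,2)
{y/U/Stay/T, y/U/Stay/H, y/U/In/T, y/U/In/H, y/U/Out/T, y/U/Out/H} → row (0,1) (0,1)
{y/D/Stay/T, y/D/Stay/H, y/D/In/T, y/D/In/H, y/D/Out/T, y/D/Out/H} → row (4,2) (4,2)
That's 8 distinct rows out of 24 strategies.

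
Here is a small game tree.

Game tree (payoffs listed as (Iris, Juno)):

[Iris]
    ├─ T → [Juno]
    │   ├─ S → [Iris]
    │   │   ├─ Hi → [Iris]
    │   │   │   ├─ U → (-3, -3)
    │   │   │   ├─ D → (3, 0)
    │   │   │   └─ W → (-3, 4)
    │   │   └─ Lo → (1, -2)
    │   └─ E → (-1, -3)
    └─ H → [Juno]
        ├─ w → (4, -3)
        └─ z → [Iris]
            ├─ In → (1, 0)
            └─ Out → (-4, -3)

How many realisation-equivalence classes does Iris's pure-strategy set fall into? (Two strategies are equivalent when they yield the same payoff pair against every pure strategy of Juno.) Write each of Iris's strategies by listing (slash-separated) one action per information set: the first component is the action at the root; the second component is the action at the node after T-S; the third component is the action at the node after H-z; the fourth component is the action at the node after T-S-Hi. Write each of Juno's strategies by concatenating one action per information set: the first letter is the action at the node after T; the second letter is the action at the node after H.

6

Iris has 24 pure strategies: T/Hi/In/U, T/Hi/In/D, T/Hi/In/W, T/Hi/Out/U, T/Hi/Out/D, T/Hi/Out/W, T/Lo/In/U, T/Lo/In/D, T/Lo/In/W, T/Lo/Out/U, T/Lo/Out/D, T/Lo/Out/W, H/Hi/In/U, H/Hi/In/D, H/Hi/In/W, H/Hi/Out/U, H/Hi/Out/D, H/Hi/Out/W, H/Lo/In/U, H/Lo/In/D, H/Lo/In/W, H/Lo/Out/U, H/Lo/Out/D, H/Lo/Out/W. Columns: Sw, Sz, Ew, Ez.
{T/Hi/In/U, T/Hi/Out/U} → row (-3,-3) (-3,-3) (-1,-3) (-1,-3)
{T/Hi/In/D, T/Hi/Out/D} → row (3,0) (3,0) (-1,-3) (-1,-3)
{T/Hi/In/W, T/Hi/Out/W} → row (-3,4) (-3,4) (-1,-3) (-1,-3)
{T/Lo/In/U, T/Lo/In/D, T/Lo/In/W, T/Lo/Out/U, T/Lo/Out/D, T/Lo/Out/W} → row (1,-2) (1,-2) (-1,-3) (-1,-3)
{H/Hi/In/U, H/Hi/In/D, H/Hi/In/W, H/Lo/In/U, H/Lo/In/D, H/Lo/In/W} → row (4,-3) (1,0) (4,-3) (1,0)
{H/Hi/Out/U, H/Hi/Out/D, H/Hi/Out/W, H/Lo/Out/U, H/Lo/Out/D, H/Lo/Out/W} → row (4,-3) (-4,-3) (4,-3) (-4,-3)
That's 6 distinct rows out of 24 strategies.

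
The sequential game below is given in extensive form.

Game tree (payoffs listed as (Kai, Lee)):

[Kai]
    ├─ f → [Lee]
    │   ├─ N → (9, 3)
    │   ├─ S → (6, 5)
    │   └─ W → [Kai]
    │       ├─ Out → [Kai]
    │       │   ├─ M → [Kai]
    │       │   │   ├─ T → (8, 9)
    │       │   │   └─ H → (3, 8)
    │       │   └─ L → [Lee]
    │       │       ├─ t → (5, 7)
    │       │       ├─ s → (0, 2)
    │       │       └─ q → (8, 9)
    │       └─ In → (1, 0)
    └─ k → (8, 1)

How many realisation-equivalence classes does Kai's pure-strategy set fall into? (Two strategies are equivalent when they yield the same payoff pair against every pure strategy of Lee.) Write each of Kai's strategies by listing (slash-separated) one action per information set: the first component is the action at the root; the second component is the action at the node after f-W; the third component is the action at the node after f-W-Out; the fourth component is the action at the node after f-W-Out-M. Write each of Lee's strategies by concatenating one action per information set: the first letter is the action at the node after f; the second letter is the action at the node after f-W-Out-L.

Kai has 16 pure strategies: f/Out/M/T, f/Out/M/H, f/Out/L/T, f/Out/L/H, f/In/M/T, f/In/M/H, f/In/L/T, f/In/L/H, k/Out/M/T, k/Out/M/H, k/Out/L/T, k/Out/L/H, k/In/M/T, k/In/M/H, k/In/L/T, k/In/L/H. Columns: Nt, Ns, Nq, St, Ss, Sq, Wt, Ws, Wq.
{f/Out/M/T} → row (9,3) (9,3) (9,3) (6,5) (6,5) (6,5) (8,9) (8,9) (8,9)
{f/Out/M/H} → row (9,3) (9,3) (9,3) (6,5) (6,5) (6,5) (3,8) (3,8) (3,8)
{f/Out/L/T, f/Out/L/H} → row (9,3) (9,3) (9,3) (6,5) (6,5) (6,5) (5,7) (0,2) (8,9)
{f/In/M/T, f/In/M/H, f/In/L/T, f/In/L/H} → row (9,3) (9,3) (9,3) (6,5) (6,5) (6,5) (1,0) (1,0) (1,0)
{k/Out/M/T, k/Out/M/H, k/Out/L/T, k/Out/L/H, k/In/M/T, k/In/M/H, k/In/L/T, k/In/L/H} → row (8,1) (8,1) (8,1) (8,1) (8,1) (8,1) (8,1) (8,1) (8,1)
That's 5 distinct rows out of 16 strategies.

5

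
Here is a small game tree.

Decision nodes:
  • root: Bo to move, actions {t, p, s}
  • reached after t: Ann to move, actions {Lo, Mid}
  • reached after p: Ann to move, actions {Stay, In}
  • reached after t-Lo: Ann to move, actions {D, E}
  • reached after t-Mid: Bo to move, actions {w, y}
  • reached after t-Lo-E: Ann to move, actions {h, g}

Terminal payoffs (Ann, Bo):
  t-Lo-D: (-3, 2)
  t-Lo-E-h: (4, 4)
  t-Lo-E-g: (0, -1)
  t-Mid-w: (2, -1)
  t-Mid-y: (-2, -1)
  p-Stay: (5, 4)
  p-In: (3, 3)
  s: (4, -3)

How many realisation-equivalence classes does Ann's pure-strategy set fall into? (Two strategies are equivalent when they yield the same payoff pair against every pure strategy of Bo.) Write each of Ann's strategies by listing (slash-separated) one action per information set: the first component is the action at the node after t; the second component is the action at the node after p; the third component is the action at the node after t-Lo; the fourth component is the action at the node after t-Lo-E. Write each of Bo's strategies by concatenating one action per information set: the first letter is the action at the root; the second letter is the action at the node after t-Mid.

Ann has 16 pure strategies: Lo/Stay/D/h, Lo/Stay/D/g, Lo/Stay/E/h, Lo/Stay/E/g, Lo/In/D/h, Lo/In/D/g, Lo/In/E/h, Lo/In/E/g, Mid/Stay/D/h, Mid/Stay/D/g, Mid/Stay/E/h, Mid/Stay/E/g, Mid/In/D/h, Mid/In/D/g, Mid/In/E/h, Mid/In/E/g. Columns: tw, ty, pw, py, sw, sy.
{Lo/Stay/D/h, Lo/Stay/D/g} → row (-3,2) (-3,2) (5,4) (5,4) (4,-3) (4,-3)
{Lo/Stay/E/h} → row (4,4) (4,4) (5,4) (5,4) (4,-3) (4,-3)
{Lo/Stay/E/g} → row (0,-1) (0,-1) (5,4) (5,4) (4,-3) (4,-3)
{Lo/In/D/h, Lo/In/D/g} → row (-3,2) (-3,2) (3,3) (3,3) (4,-3) (4,-3)
{Lo/In/E/h} → row (4,4) (4,4) (3,3) (3,3) (4,-3) (4,-3)
{Lo/In/E/g} → row (0,-1) (0,-1) (3,3) (3,3) (4,-3) (4,-3)
{Mid/Stay/D/h, Mid/Stay/D/g, Mid/Stay/E/h, Mid/Stay/E/g} → row (2,-1) (-2,-1) (5,4) (5,4) (4,-3) (4,-3)
{Mid/In/D/h, Mid/In/D/g, Mid/In/E/h, Mid/In/E/g} → row (2,-1) (-2,-1) (3,3) (3,3) (4,-3) (4,-3)
That's 8 distinct rows out of 16 strategies.

8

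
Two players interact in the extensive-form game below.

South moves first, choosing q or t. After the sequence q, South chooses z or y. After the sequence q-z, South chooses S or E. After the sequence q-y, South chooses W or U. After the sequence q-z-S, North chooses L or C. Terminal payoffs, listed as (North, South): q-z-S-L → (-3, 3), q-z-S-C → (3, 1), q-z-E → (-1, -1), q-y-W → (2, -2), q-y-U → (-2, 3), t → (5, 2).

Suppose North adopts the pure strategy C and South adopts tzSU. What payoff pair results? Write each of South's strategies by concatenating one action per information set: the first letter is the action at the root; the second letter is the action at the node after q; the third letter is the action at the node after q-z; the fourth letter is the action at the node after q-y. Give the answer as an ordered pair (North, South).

(5, 2)

Trace the play path from the root:
  South plays t
→ terminal payoff (5, 2).
(North's choice at the node after q-z-S is never reached on this path, so it doesn't affect the outcome.)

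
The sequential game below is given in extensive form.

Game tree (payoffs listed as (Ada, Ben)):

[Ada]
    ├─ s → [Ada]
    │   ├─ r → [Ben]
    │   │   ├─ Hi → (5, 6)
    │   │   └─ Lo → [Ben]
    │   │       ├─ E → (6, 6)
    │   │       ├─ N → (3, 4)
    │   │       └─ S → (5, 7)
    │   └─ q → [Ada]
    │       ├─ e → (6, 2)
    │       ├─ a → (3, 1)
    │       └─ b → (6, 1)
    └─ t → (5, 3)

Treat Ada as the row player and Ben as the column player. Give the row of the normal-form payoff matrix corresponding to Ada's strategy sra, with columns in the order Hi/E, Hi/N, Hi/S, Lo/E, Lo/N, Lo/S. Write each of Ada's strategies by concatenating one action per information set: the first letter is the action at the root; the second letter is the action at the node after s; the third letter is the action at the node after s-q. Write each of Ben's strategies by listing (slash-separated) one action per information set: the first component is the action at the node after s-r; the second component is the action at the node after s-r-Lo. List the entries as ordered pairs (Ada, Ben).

(5,6) (5,6) (5,6) (6,6) (3,4) (5,7)

vs Hi/E: Ada plays s → Ada plays r at [s] → Ben plays Hi at [s-r] → (5, 6)
vs Hi/N: Ada plays s → Ada plays r at [s] → Ben plays Hi at [s-r] → (5, 6)
vs Hi/S: Ada plays s → Ada plays r at [s] → Ben plays Hi at [s-r] → (5, 6)
vs Lo/E: Ada plays s → Ada plays r at [s] → Ben plays Lo at [s-r] → Ben plays E at [s-r-Lo] → (6, 6)
vs Lo/N: Ada plays s → Ada plays r at [s] → Ben plays Lo at [s-r] → Ben plays N at [s-r-Lo] → (3, 4)
vs Lo/S: Ada plays s → Ada plays r at [s] → Ben plays Lo at [s-r] → Ben plays S at [s-r-Lo] → (5, 7)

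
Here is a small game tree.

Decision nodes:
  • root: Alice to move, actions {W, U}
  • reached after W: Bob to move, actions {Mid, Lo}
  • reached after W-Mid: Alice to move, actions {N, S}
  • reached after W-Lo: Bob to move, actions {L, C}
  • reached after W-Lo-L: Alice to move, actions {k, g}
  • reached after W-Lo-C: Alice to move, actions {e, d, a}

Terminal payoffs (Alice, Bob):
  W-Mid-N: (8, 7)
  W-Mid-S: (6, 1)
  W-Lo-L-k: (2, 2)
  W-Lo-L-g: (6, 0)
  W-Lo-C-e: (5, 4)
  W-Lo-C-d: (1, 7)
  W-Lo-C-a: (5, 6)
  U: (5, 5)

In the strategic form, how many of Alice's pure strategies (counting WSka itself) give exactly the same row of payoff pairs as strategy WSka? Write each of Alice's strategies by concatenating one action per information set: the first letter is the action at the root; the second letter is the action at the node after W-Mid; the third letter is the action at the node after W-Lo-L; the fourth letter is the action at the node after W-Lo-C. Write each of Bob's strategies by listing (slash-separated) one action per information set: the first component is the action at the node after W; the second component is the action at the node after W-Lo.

1

Row for WSka (columns Mid/L, Mid/C, Lo/L, Lo/C): (6,1) (6,1) (2,2) (5,6).
Every one of Alice's information sets is on the play path for some reply by Bob when Alice follows WSka.
Changing the action at any of them therefore changes at least one column, so only WSka itself gives this row.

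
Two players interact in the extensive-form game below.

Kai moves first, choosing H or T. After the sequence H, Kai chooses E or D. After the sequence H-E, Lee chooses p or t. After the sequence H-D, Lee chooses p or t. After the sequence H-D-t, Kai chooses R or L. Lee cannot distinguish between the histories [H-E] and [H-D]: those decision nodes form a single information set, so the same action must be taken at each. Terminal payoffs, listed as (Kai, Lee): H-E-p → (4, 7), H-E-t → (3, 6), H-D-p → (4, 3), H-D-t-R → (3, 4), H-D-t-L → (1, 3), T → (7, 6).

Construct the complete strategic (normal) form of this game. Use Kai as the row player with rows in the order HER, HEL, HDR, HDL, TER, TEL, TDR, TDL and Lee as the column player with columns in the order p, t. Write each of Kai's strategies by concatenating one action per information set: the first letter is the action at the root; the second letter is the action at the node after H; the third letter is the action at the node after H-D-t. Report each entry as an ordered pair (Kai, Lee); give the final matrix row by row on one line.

Row HER: p→(4,7), t→(3,6)
Row HEL: p→(4,7), t→(3,6)
Row HDR: p→(4,3), t→(3,4)
Row HDL: p→(4,3), t→(1,3)
Row TER: p→(7,6), t→(7,6)
Row TEL: p→(7,6), t→(7,6)
Row TDR: p→(7,6), t→(7,6)
Row TDL: p→(7,6), t→(7,6)

HER: (4,7) (3,6) | HEL: (4,7) (3,6) | HDR: (4,3) (3,4) | HDL: (4,3) (1,3) | TER: (7,6) (7,6) | TEL: (7,6) (7,6) | TDR: (7,6) (7,6) | TDL: (7,6) (7,6)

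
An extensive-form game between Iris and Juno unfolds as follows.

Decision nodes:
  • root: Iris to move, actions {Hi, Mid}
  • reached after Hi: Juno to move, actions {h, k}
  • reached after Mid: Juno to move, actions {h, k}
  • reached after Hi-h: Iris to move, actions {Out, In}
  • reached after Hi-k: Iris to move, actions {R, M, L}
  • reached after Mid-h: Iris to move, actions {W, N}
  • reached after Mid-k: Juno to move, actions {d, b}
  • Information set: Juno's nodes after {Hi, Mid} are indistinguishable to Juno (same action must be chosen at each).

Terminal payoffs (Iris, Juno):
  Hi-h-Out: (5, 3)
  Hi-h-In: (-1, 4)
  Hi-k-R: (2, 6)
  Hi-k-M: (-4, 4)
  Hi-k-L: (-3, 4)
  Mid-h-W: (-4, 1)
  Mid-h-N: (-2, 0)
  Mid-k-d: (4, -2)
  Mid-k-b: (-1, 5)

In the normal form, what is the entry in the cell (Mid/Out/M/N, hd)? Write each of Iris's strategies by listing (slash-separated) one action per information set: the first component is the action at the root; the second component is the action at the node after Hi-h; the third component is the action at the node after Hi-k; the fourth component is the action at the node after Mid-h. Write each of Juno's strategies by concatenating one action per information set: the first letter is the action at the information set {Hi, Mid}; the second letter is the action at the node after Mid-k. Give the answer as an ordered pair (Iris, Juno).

(-2, 0)

Trace the play path from the root:
  Iris plays Mid
  Juno plays h at [Mid]
  Iris plays N at [Mid-h]
→ terminal payoff (-2, 0).
(Iris's choice at the node after Hi-h is never reached on this path, so it doesn't affect the outcome.)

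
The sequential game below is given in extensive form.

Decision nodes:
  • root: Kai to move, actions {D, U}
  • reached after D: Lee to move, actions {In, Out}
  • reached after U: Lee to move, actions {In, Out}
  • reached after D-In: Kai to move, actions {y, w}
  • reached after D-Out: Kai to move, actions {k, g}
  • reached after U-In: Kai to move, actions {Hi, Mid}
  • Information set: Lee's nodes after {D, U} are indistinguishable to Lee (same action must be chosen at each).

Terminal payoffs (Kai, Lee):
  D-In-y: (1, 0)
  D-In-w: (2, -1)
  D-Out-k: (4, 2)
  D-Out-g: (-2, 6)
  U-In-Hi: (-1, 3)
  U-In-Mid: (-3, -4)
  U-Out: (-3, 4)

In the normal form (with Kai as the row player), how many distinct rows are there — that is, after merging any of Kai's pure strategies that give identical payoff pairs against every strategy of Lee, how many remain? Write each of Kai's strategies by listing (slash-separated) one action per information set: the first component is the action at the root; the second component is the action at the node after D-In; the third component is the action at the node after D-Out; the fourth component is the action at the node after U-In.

6

Kai has 16 pure strategies: D/y/k/Hi, D/y/k/Mid, D/y/g/Hi, D/y/g/Mid, D/w/k/Hi, D/w/k/Mid, D/w/g/Hi, D/w/g/Mid, U/y/k/Hi, U/y/k/Mid, U/y/g/Hi, U/y/g/Mid, U/w/k/Hi, U/w/k/Mid, U/w/g/Hi, U/w/g/Mid. Columns: In, Out.
{D/y/k/Hi, D/y/k/Mid} → row (1,0) (4,2)
{D/y/g/Hi, D/y/g/Mid} → row (1,0) (-2,6)
{D/w/k/Hi, D/w/k/Mid} → row (2,-1) (4,2)
{D/w/g/Hi, D/w/g/Mid} → row (2,-1) (-2,6)
{U/y/k/Hi, U/y/g/Hi, U/w/k/Hi, U/w/g/Hi} → row (-1,3) (-3,4)
{U/y/k/Mid, U/y/g/Mid, U/w/k/Mid, U/w/g/Mid} → row (-3,-4) (-3,4)
That's 6 distinct rows out of 16 strategies.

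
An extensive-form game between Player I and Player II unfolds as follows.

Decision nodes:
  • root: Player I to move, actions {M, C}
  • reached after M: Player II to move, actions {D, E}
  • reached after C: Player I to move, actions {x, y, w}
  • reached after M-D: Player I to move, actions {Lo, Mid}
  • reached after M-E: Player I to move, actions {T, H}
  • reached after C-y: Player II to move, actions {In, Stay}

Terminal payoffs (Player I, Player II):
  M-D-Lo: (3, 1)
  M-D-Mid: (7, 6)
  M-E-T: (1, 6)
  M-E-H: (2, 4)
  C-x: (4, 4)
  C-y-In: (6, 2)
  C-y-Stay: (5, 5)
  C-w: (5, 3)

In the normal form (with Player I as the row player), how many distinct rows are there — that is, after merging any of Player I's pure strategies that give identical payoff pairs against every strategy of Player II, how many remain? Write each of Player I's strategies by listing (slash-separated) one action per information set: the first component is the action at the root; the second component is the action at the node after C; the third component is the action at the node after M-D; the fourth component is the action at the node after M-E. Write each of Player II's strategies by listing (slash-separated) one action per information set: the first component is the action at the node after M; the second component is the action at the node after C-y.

7

Player I has 24 pure strategies: M/x/Lo/T, M/x/Lo/H, M/x/Mid/T, M/x/Mid/H, M/y/Lo/T, M/y/Lo/H, M/y/Mid/T, M/y/Mid/H, M/w/Lo/T, M/w/Lo/H, M/w/Mid/T, M/w/Mid/H, C/x/Lo/T, C/x/Lo/H, C/x/Mid/T, C/x/Mid/H, C/y/Lo/T, C/y/Lo/H, C/y/Mid/T, C/y/Mid/H, C/w/Lo/T, C/w/Lo/H, C/w/Mid/T, C/w/Mid/H. Columns: D/In, D/Stay, E/In, E/Stay.
{M/x/Lo/T, M/y/Lo/T, M/w/Lo/T} → row (3,1) (3,1) (1,6) (1,6)
{M/x/Lo/H, M/y/Lo/H, M/w/Lo/H} → row (3,1) (3,1) (2,4) (2,4)
{M/x/Mid/T, M/y/Mid/T, M/w/Mid/T} → row (7,6) (7,6) (1,6) (1,6)
{M/x/Mid/H, M/y/Mid/H, M/w/Mid/H} → row (7,6) (7,6) (2,4) (2,4)
{C/x/Lo/T, C/x/Lo/H, C/x/Mid/T, C/x/Mid/H} → row (4,4) (4,4) (4,4) (4,4)
{C/y/Lo/T, C/y/Lo/H, C/y/Mid/T, C/y/Mid/H} → row (6,2) (5,5) (6,2) (5,5)
{C/w/Lo/T, C/w/Lo/H, C/w/Mid/T, C/w/Mid/H} → row (5,3) (5,3) (5,3) (5,3)
That's 7 distinct rows out of 24 strategies.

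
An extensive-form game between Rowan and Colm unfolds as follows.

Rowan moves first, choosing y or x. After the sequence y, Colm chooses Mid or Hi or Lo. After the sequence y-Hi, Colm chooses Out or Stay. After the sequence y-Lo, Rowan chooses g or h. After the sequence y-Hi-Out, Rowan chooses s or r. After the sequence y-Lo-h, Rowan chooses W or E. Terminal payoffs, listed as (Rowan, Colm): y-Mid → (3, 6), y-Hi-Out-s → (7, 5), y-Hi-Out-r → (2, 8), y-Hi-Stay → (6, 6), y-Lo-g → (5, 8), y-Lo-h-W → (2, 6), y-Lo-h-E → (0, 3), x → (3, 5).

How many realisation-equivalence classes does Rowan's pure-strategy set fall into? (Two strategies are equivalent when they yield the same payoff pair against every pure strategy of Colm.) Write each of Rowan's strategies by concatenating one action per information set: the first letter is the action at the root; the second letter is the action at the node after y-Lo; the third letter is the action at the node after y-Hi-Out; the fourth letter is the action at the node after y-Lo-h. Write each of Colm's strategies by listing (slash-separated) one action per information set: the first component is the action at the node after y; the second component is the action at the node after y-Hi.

7

Rowan has 16 pure strategies: ygsW, ygsE, ygrW, ygrE, yhsW, yhsE, yhrW, yhrE, xgsW, xgsE, xgrW, xgrE, xhsW, xhsE, xhrW, xhrE. Columns: Mid/Out, Mid/Stay, Hi/Out, Hi/Stay, Lo/Out, Lo/Stay.
{ygsW, ygsE} → row (3,6) (3,6) (7,5) (6,6) (5,8) (5,8)
{ygrW, ygrE} → row (3,6) (3,6) (2,8) (6,6) (5,8) (5,8)
{yhsW} → row (3,6) (3,6) (7,5) (6,6) (2,6) (2,6)
{yhsE} → row (3,6) (3,6) (7,5) (6,6) (0,3) (0,3)
{yhrW} → row (3,6) (3,6) (2,8) (6,6) (2,6) (2,6)
{yhrE} → row (3,6) (3,6) (2,8) (6,6) (0,3) (0,3)
{xgsW, xgsE, xgrW, xgrE, xhsW, xhsE, xhrW, xhrE} → row (3,5) (3,5) (3,5) (3,5) (3,5) (3,5)
That's 7 distinct rows out of 16 strategies.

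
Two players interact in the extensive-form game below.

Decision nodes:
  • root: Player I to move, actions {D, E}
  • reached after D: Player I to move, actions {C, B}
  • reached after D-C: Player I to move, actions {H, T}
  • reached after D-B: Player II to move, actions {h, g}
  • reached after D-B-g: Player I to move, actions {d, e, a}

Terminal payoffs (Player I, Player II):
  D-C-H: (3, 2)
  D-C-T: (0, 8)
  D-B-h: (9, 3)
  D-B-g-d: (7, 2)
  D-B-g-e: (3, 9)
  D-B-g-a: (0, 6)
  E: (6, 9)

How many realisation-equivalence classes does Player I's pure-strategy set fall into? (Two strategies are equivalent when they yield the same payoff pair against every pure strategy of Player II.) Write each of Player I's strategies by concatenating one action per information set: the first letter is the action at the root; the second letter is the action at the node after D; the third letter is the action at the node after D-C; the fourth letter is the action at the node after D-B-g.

6

Player I has 24 pure strategies: DCHd, DCHe, DCHa, DCTd, DCTe, DCTa, DBHd, DBHe, DBHa, DBTd, DBTe, DBTa, ECHd, ECHe, ECHa, ECTd, ECTe, ECTa, EBHd, EBHe, EBHa, EBTd, EBTe, EBTa. Columns: h, g.
{DCHd, DCHe, DCHa} → row (3,2) (3,2)
{DCTd, DCTe, DCTa} → row (0,8) (0,8)
{DBHd, DBTd} → row (9,3) (7,2)
{DBHe, DBTe} → row (9,3) (3,9)
{DBHa, DBTa} → row (9,3) (0,6)
{ECHd, ECHe, ECHa, ECTd, ECTe, ECTa, EBHd, EBHe, EBHa, EBTd, EBTe, EBTa} → row (6,9) (6,9)
That's 6 distinct rows out of 24 strategies.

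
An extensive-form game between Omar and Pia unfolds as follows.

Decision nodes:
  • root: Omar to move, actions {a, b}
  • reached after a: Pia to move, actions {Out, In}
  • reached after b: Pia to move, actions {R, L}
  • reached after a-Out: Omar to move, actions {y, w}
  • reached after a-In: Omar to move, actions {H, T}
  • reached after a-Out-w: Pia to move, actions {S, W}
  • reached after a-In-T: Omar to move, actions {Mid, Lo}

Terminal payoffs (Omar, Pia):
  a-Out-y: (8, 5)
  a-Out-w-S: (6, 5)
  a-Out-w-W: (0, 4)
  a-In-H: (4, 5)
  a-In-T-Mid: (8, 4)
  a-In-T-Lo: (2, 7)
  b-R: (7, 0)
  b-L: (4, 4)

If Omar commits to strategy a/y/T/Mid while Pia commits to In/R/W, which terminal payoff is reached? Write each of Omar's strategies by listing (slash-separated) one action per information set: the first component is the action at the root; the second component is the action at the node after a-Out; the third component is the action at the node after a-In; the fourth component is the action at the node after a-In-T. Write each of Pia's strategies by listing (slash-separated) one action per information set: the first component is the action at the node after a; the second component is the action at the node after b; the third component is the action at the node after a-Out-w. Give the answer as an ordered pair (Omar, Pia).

Trace the play path from the root:
  Omar plays a
  Pia plays In at [a]
  Omar plays T at [a-In]
  Omar plays Mid at [a-In-T]
→ terminal payoff (8, 4).
(Omar's choice at the node after a-Out is never reached on this path, so it doesn't affect the outcome.)

(8, 4)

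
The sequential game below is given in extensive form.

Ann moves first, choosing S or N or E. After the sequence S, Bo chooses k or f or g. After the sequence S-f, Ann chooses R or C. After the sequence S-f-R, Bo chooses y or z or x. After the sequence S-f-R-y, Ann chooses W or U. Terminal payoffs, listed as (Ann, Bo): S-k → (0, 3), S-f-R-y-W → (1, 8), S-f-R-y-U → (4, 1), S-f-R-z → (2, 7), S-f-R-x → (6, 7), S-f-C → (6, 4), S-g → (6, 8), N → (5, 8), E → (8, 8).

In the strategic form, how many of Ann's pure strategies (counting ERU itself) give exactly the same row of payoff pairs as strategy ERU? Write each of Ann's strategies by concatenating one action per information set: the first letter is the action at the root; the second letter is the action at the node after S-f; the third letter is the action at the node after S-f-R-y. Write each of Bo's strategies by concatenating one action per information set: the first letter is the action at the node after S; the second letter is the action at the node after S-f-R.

Row for ERU (columns ky, kz, kx, fy, fz, fx, gy, gz, gx): (8,8) (8,8) (8,8) (8,8) (8,8) (8,8) (8,8) (8,8) (8,8).
Under ERU, Ann's choice at the node after S-f and at the node after S-f-R-y can never be reached regardless of what Bo does, so varying those choices leaves every outcome unchanged.
Holding the reachable choices fixed and varying the unreachable ones freely already gives 2 × 2 = 4 equivalent strategies.
No other strategy reproduces this row, so those 4 are the full class: ERW, ERU, ECW, ECU.

4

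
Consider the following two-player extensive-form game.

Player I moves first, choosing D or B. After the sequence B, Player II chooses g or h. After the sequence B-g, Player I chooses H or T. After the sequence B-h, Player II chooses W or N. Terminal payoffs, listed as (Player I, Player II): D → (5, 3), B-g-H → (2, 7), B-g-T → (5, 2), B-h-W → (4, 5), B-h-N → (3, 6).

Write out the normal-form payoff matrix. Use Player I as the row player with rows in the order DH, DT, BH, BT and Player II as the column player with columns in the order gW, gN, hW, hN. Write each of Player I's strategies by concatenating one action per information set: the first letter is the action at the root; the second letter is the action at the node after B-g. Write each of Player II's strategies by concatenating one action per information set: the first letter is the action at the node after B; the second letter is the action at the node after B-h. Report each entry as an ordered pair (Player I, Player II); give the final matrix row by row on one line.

DH: (5,3) (5,3) (5,3) (5,3) | DT: (5,3) (5,3) (5,3) (5,3) | BH: (2,7) (2,7) (4,5) (3,6) | BT: (5,2) (5,2) (4,5) (3,6)

           gW       gN       hW       hN
  DH    (5,3)    (5,3)    (5,3)    (5,3)
  DT    (5,3)    (5,3)    (5,3)    (5,3)
  BH    (2,7)    (2,7)    (4,5)    (3,6)
  BT    (5,2)    (5,2)    (4,5)    (3,6)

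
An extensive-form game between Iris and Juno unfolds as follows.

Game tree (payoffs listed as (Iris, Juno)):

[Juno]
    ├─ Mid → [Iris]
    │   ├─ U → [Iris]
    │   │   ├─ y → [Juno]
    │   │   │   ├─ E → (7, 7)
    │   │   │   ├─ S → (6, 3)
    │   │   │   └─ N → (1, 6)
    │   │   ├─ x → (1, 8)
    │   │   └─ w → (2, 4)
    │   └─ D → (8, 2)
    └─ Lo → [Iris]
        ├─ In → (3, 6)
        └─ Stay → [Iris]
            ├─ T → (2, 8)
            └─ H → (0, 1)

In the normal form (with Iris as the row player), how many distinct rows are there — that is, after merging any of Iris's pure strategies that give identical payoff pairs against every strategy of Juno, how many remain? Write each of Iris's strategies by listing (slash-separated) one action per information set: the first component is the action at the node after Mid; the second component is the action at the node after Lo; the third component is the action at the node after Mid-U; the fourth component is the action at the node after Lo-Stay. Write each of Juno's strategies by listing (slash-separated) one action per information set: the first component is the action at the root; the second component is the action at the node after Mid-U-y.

Iris has 24 pure strategies: U/In/y/T, U/In/y/H, U/In/x/T, U/In/x/H, U/In/w/T, U/In/w/H, U/Stay/y/T, U/Stay/y/H, U/Stay/x/T, U/Stay/x/H, U/Stay/w/T, U/Stay/w/H, D/In/y/T, D/In/y/H, D/In/x/T, D/In/x/H, D/In/w/T, D/In/w/H, D/Stay/y/T, D/Stay/y/H, D/Stay/x/T, D/Stay/x/H, D/Stay/w/T, D/Stay/w/H. Columns: Mid/E, Mid/S, Mid/N, Lo/E, Lo/S, Lo/N.
{U/In/y/T, U/In/y/H} → row (7,7) (6,3) (1,6) (3,6) (3,6) (3,6)
{U/In/x/T, U/In/x/H} → row (1,8) (1,8) (1,8) (3,6) (3,6) (3,6)
{U/In/w/T, U/In/w/H} → row (2,4) (2,4) (2,4) (3,6) (3,6) (3,6)
{U/Stay/y/T} → row (7,7) (6,3) (1,6) (2,8) (2,8) (2,8)
{U/Stay/y/H} → row (7,7) (6,3) (1,6) (0,1) (0,1) (0,1)
{U/Stay/x/T} → row (1,8) (1,8) (1,8) (2,8) (2,8) (2,8)
{U/Stay/x/H} → row (1,8) (1,8) (1,8) (0,1) (0,1) (0,1)
{U/Stay/w/T} → row (2,4) (2,4) (2,4) (2,8) (2,8) (2,8)
{U/Stay/w/H} → row (2,4) (2,4) (2,4) (0,1) (0,1) (0,1)
{D/In/y/T, D/In/y/H, D/In/x/T, D/In/x/H, D/In/w/T, D/In/w/H} → row (8,2) (8,2) (8,2) (3,6) (3,6) (3,6)
{D/Stay/y/T, D/Stay/x/T, D/Stay/w/T} → row (8,2) (8,2) (8,2) (2,8) (2,8) (2,8)
{D/Stay/y/H, D/Stay/x/H, D/Stay/w/H} → row (8,2) (8,2) (8,2) (0,1) (0,1) (0,1)
That's 12 distinct rows out of 24 strategies.

12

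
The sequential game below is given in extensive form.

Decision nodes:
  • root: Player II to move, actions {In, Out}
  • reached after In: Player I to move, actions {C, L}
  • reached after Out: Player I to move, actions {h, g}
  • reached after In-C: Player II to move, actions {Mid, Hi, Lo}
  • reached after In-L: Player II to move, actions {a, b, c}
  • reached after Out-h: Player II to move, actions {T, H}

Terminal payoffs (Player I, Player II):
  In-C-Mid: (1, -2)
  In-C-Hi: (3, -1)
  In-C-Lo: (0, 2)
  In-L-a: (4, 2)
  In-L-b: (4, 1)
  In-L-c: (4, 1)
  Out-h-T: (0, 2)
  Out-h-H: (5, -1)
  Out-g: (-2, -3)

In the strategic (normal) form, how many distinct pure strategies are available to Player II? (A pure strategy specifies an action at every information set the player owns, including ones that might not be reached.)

36

Player II owns the root with actions {In, Out} — two choices.
Player II owns the node after In-C with actions {Mid, Hi, Lo} — three choices.
Player II owns the node after In-L with actions {a, b, c} — three choices.
Player II owns the node after Out-h with actions {T, H} — two choices.
A pure strategy fixes one action at each information set independently, so the count is the product 2 × 3 × 3 × 2 = 36.
(For reference, Player I has 4 pure strategies, giving a 36×4 normal-form matrix.)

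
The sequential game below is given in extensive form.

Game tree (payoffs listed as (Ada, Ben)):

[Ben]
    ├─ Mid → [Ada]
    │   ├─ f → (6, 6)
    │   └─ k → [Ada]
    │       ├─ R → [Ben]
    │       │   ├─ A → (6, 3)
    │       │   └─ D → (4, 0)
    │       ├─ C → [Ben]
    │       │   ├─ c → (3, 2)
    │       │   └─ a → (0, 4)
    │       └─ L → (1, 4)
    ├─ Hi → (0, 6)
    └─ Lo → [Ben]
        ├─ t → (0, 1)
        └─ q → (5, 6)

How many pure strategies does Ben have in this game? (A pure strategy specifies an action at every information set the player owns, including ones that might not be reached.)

Ben owns the root with actions {Mid, Hi, Lo} — three choices.
Ben owns the node after Lo with actions {t, q} — two choices.
Ben owns the node after Mid-k-R with actions {A, D} — two choices.
Ben owns the node after Mid-k-C with actions {c, a} — two choices.
A pure strategy fixes one action at each information set independently, so the count is the product 3 × 2 × 2 × 2 = 24.
(For reference, Ada has 6 pure strategies, giving a 24×6 normal-form matrix.)

24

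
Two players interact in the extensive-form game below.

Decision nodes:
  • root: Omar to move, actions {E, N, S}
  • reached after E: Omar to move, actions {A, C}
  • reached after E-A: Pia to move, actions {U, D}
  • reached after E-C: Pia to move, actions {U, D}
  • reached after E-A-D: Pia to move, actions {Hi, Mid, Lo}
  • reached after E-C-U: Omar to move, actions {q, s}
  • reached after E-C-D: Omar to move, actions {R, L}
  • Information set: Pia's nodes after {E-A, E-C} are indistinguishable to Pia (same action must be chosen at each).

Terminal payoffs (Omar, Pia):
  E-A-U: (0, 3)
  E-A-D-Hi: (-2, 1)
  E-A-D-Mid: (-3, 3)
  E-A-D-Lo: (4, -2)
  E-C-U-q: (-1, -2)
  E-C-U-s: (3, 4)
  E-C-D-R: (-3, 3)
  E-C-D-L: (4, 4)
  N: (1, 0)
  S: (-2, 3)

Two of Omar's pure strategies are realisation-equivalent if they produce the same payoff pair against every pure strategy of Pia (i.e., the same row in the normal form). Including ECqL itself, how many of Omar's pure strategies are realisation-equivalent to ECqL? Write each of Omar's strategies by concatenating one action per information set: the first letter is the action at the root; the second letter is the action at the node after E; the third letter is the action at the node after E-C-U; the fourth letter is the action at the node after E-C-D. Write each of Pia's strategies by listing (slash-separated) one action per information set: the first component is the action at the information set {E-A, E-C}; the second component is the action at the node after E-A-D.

Row for ECqL (columns U/Hi, U/Mid, U/Lo, D/Hi, D/Mid, D/Lo): (-1,-2) (-1,-2) (-1,-2) (4,4) (4,4) (4,4).
Every one of Omar's information sets is on the play path for some reply by Pia when Omar follows ECqL.
Changing the action at any of them therefore changes at least one column, so only ECqL itself gives this row.

1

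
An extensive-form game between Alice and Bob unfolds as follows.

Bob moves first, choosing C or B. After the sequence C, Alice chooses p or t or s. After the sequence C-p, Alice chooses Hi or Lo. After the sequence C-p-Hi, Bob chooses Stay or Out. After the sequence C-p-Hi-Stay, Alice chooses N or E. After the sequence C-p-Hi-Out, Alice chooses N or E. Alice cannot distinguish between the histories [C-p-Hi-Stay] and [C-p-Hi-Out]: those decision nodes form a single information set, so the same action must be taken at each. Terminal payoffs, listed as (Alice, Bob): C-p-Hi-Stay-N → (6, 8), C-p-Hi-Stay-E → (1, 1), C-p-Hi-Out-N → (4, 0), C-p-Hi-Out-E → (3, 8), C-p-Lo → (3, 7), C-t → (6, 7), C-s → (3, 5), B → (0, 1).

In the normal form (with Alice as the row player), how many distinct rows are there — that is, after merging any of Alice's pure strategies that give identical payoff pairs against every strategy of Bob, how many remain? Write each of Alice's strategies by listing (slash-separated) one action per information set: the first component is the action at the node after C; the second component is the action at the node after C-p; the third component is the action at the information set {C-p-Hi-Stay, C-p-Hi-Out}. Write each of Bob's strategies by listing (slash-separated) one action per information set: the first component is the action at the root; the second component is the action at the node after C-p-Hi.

Alice has 12 pure strategies: p/Hi/N, p/Hi/E, p/Lo/N, p/Lo/E, t/Hi/N, t/Hi/E, t/Lo/N, t/Lo/E, s/Hi/N, s/Hi/E, s/Lo/N, s/Lo/E. Columns: C/Stay, C/Out, B/Stay, B/Out.
{p/Hi/N} → row (6,8) (4,0) (0,1) (0,1)
{p/Hi/E} → row (1,1) (3,8) (0,1) (0,1)
{p/Lo/N, p/Lo/E} → row (3,7) (3,7) (0,1) (0,1)
{t/Hi/N, t/Hi/E, t/Lo/N, t/Lo/E} → row (6,7) (6,7) (0,1) (0,1)
{s/Hi/N, s/Hi/E, s/Lo/N, s/Lo/E} → row (3,5) (3,5) (0,1) (0,1)
That's 5 distinct rows out of 12 strategies.

5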